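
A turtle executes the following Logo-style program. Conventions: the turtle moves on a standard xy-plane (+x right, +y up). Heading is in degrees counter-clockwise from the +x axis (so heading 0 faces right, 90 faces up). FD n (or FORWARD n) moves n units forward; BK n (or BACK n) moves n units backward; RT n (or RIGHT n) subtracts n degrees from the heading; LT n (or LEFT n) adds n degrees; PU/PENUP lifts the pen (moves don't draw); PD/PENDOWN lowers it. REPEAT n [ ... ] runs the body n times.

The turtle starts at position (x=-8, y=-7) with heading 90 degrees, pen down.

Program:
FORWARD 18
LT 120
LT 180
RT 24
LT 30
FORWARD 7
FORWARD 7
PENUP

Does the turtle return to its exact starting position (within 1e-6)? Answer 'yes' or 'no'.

Executing turtle program step by step:
Start: pos=(-8,-7), heading=90, pen down
FD 18: (-8,-7) -> (-8,11) [heading=90, draw]
LT 120: heading 90 -> 210
LT 180: heading 210 -> 30
RT 24: heading 30 -> 6
LT 30: heading 6 -> 36
FD 7: (-8,11) -> (-2.337,15.114) [heading=36, draw]
FD 7: (-2.337,15.114) -> (3.326,19.229) [heading=36, draw]
PU: pen up
Final: pos=(3.326,19.229), heading=36, 3 segment(s) drawn

Start position: (-8, -7)
Final position: (3.326, 19.229)
Distance = 28.57; >= 1e-6 -> NOT closed

Answer: no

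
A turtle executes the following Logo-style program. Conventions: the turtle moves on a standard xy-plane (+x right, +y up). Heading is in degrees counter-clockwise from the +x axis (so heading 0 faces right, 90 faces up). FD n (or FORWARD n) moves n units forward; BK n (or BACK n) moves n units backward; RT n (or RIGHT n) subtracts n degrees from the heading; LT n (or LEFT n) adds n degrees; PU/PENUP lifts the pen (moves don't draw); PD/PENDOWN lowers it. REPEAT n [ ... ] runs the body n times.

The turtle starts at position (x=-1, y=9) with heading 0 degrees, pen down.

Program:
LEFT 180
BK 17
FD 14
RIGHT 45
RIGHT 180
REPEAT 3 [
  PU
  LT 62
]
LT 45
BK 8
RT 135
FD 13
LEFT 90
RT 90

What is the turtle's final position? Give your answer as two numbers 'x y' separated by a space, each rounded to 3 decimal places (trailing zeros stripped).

Executing turtle program step by step:
Start: pos=(-1,9), heading=0, pen down
LT 180: heading 0 -> 180
BK 17: (-1,9) -> (16,9) [heading=180, draw]
FD 14: (16,9) -> (2,9) [heading=180, draw]
RT 45: heading 180 -> 135
RT 180: heading 135 -> 315
REPEAT 3 [
  -- iteration 1/3 --
  PU: pen up
  LT 62: heading 315 -> 17
  -- iteration 2/3 --
  PU: pen up
  LT 62: heading 17 -> 79
  -- iteration 3/3 --
  PU: pen up
  LT 62: heading 79 -> 141
]
LT 45: heading 141 -> 186
BK 8: (2,9) -> (9.956,9.836) [heading=186, move]
RT 135: heading 186 -> 51
FD 13: (9.956,9.836) -> (18.137,19.939) [heading=51, move]
LT 90: heading 51 -> 141
RT 90: heading 141 -> 51
Final: pos=(18.137,19.939), heading=51, 2 segment(s) drawn

Answer: 18.137 19.939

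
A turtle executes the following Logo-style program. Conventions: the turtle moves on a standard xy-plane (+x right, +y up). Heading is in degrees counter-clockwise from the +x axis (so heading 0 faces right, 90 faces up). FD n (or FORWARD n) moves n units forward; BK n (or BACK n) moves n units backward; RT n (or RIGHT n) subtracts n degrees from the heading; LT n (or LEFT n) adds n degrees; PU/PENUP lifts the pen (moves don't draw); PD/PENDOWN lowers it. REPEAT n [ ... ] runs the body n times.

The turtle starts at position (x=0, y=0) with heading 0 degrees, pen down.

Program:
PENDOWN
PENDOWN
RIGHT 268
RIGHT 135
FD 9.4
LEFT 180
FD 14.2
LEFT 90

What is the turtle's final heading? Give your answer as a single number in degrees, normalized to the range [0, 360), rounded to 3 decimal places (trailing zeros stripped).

Executing turtle program step by step:
Start: pos=(0,0), heading=0, pen down
PD: pen down
PD: pen down
RT 268: heading 0 -> 92
RT 135: heading 92 -> 317
FD 9.4: (0,0) -> (6.875,-6.411) [heading=317, draw]
LT 180: heading 317 -> 137
FD 14.2: (6.875,-6.411) -> (-3.51,3.274) [heading=137, draw]
LT 90: heading 137 -> 227
Final: pos=(-3.51,3.274), heading=227, 2 segment(s) drawn

Answer: 227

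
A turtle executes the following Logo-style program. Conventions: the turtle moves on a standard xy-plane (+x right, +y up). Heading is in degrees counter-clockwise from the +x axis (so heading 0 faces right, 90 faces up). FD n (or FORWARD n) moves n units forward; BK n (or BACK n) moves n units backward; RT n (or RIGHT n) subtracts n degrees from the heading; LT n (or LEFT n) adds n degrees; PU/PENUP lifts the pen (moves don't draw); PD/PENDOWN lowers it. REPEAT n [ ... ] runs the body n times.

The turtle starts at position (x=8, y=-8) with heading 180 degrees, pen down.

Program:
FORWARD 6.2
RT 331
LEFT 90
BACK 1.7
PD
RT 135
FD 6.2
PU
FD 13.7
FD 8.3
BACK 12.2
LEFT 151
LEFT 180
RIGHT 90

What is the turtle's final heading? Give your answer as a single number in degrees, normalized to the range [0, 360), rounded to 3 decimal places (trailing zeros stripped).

Executing turtle program step by step:
Start: pos=(8,-8), heading=180, pen down
FD 6.2: (8,-8) -> (1.8,-8) [heading=180, draw]
RT 331: heading 180 -> 209
LT 90: heading 209 -> 299
BK 1.7: (1.8,-8) -> (0.976,-6.513) [heading=299, draw]
PD: pen down
RT 135: heading 299 -> 164
FD 6.2: (0.976,-6.513) -> (-4.984,-4.804) [heading=164, draw]
PU: pen up
FD 13.7: (-4.984,-4.804) -> (-18.153,-1.028) [heading=164, move]
FD 8.3: (-18.153,-1.028) -> (-26.132,1.26) [heading=164, move]
BK 12.2: (-26.132,1.26) -> (-14.404,-2.103) [heading=164, move]
LT 151: heading 164 -> 315
LT 180: heading 315 -> 135
RT 90: heading 135 -> 45
Final: pos=(-14.404,-2.103), heading=45, 3 segment(s) drawn

Answer: 45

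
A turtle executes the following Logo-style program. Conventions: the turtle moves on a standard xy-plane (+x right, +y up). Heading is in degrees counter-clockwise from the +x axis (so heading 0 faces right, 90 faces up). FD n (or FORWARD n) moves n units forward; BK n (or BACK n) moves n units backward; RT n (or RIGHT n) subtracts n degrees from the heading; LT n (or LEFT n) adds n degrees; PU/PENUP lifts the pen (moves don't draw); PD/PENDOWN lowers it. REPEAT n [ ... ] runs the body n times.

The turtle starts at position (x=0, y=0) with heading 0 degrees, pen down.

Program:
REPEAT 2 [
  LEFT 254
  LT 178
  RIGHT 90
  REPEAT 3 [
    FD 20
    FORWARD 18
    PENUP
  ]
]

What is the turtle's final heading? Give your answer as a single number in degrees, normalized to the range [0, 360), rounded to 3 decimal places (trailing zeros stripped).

Answer: 324

Derivation:
Executing turtle program step by step:
Start: pos=(0,0), heading=0, pen down
REPEAT 2 [
  -- iteration 1/2 --
  LT 254: heading 0 -> 254
  LT 178: heading 254 -> 72
  RT 90: heading 72 -> 342
  REPEAT 3 [
    -- iteration 1/3 --
    FD 20: (0,0) -> (19.021,-6.18) [heading=342, draw]
    FD 18: (19.021,-6.18) -> (36.14,-11.743) [heading=342, draw]
    PU: pen up
    -- iteration 2/3 --
    FD 20: (36.14,-11.743) -> (55.161,-17.923) [heading=342, move]
    FD 18: (55.161,-17.923) -> (72.28,-23.485) [heading=342, move]
    PU: pen up
    -- iteration 3/3 --
    FD 20: (72.28,-23.485) -> (91.301,-29.666) [heading=342, move]
    FD 18: (91.301,-29.666) -> (108.42,-35.228) [heading=342, move]
    PU: pen up
  ]
  -- iteration 2/2 --
  LT 254: heading 342 -> 236
  LT 178: heading 236 -> 54
  RT 90: heading 54 -> 324
  REPEAT 3 [
    -- iteration 1/3 --
    FD 20: (108.42,-35.228) -> (124.601,-46.984) [heading=324, move]
    FD 18: (124.601,-46.984) -> (139.163,-57.564) [heading=324, move]
    PU: pen up
    -- iteration 2/3 --
    FD 20: (139.163,-57.564) -> (155.343,-69.319) [heading=324, move]
    FD 18: (155.343,-69.319) -> (169.906,-79.9) [heading=324, move]
    PU: pen up
    -- iteration 3/3 --
    FD 20: (169.906,-79.9) -> (186.086,-91.655) [heading=324, move]
    FD 18: (186.086,-91.655) -> (200.648,-102.235) [heading=324, move]
    PU: pen up
  ]
]
Final: pos=(200.648,-102.235), heading=324, 2 segment(s) drawn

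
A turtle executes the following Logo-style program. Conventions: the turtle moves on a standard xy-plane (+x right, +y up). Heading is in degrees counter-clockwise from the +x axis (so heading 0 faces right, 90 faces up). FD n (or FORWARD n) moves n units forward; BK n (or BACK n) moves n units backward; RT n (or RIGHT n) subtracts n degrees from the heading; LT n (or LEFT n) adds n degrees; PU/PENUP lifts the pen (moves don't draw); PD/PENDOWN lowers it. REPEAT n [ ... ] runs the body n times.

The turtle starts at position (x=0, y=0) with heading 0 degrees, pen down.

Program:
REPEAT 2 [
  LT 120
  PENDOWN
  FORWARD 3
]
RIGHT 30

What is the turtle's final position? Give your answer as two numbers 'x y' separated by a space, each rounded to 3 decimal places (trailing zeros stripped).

Executing turtle program step by step:
Start: pos=(0,0), heading=0, pen down
REPEAT 2 [
  -- iteration 1/2 --
  LT 120: heading 0 -> 120
  PD: pen down
  FD 3: (0,0) -> (-1.5,2.598) [heading=120, draw]
  -- iteration 2/2 --
  LT 120: heading 120 -> 240
  PD: pen down
  FD 3: (-1.5,2.598) -> (-3,0) [heading=240, draw]
]
RT 30: heading 240 -> 210
Final: pos=(-3,0), heading=210, 2 segment(s) drawn

Answer: -3 0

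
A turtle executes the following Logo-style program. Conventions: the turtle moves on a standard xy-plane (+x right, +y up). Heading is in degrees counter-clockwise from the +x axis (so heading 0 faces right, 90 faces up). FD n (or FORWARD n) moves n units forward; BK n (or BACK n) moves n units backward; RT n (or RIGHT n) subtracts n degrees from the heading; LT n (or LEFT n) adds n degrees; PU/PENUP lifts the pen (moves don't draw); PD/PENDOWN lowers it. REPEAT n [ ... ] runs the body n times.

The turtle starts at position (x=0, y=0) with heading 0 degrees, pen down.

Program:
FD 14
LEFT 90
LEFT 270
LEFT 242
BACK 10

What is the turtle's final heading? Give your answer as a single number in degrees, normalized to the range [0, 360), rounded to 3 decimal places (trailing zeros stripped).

Answer: 242

Derivation:
Executing turtle program step by step:
Start: pos=(0,0), heading=0, pen down
FD 14: (0,0) -> (14,0) [heading=0, draw]
LT 90: heading 0 -> 90
LT 270: heading 90 -> 0
LT 242: heading 0 -> 242
BK 10: (14,0) -> (18.695,8.829) [heading=242, draw]
Final: pos=(18.695,8.829), heading=242, 2 segment(s) drawn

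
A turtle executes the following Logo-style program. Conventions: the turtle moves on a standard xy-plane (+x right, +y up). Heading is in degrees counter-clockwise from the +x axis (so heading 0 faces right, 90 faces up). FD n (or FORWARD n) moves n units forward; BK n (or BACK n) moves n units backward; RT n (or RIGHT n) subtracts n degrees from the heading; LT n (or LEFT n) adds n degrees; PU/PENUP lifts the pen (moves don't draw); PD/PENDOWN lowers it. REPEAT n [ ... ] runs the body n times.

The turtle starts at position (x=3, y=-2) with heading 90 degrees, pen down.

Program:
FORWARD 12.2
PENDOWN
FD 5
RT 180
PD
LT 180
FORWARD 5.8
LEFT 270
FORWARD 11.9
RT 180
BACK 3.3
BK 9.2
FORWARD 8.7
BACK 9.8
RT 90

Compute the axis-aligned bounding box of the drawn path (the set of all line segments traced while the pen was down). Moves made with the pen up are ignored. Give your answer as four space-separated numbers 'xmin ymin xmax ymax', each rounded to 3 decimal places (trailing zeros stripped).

Answer: 3 -2 28.5 21

Derivation:
Executing turtle program step by step:
Start: pos=(3,-2), heading=90, pen down
FD 12.2: (3,-2) -> (3,10.2) [heading=90, draw]
PD: pen down
FD 5: (3,10.2) -> (3,15.2) [heading=90, draw]
RT 180: heading 90 -> 270
PD: pen down
LT 180: heading 270 -> 90
FD 5.8: (3,15.2) -> (3,21) [heading=90, draw]
LT 270: heading 90 -> 0
FD 11.9: (3,21) -> (14.9,21) [heading=0, draw]
RT 180: heading 0 -> 180
BK 3.3: (14.9,21) -> (18.2,21) [heading=180, draw]
BK 9.2: (18.2,21) -> (27.4,21) [heading=180, draw]
FD 8.7: (27.4,21) -> (18.7,21) [heading=180, draw]
BK 9.8: (18.7,21) -> (28.5,21) [heading=180, draw]
RT 90: heading 180 -> 90
Final: pos=(28.5,21), heading=90, 8 segment(s) drawn

Segment endpoints: x in {3, 3, 3, 3, 14.9, 18.2, 18.7, 27.4, 28.5}, y in {-2, 10.2, 15.2, 21, 21}
xmin=3, ymin=-2, xmax=28.5, ymax=21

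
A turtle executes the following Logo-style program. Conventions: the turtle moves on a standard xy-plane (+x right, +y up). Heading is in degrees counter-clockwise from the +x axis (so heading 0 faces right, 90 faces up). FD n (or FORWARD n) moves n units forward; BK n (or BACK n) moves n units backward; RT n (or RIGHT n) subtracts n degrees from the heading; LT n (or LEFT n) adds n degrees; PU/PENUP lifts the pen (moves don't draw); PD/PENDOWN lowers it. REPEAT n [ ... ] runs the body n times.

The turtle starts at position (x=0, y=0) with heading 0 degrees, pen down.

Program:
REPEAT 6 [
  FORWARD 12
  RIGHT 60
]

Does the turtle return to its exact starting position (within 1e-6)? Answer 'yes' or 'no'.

Answer: yes

Derivation:
Executing turtle program step by step:
Start: pos=(0,0), heading=0, pen down
REPEAT 6 [
  -- iteration 1/6 --
  FD 12: (0,0) -> (12,0) [heading=0, draw]
  RT 60: heading 0 -> 300
  -- iteration 2/6 --
  FD 12: (12,0) -> (18,-10.392) [heading=300, draw]
  RT 60: heading 300 -> 240
  -- iteration 3/6 --
  FD 12: (18,-10.392) -> (12,-20.785) [heading=240, draw]
  RT 60: heading 240 -> 180
  -- iteration 4/6 --
  FD 12: (12,-20.785) -> (0,-20.785) [heading=180, draw]
  RT 60: heading 180 -> 120
  -- iteration 5/6 --
  FD 12: (0,-20.785) -> (-6,-10.392) [heading=120, draw]
  RT 60: heading 120 -> 60
  -- iteration 6/6 --
  FD 12: (-6,-10.392) -> (0,0) [heading=60, draw]
  RT 60: heading 60 -> 0
]
Final: pos=(0,0), heading=0, 6 segment(s) drawn

Start position: (0, 0)
Final position: (0, 0)
Distance = 0; < 1e-6 -> CLOSED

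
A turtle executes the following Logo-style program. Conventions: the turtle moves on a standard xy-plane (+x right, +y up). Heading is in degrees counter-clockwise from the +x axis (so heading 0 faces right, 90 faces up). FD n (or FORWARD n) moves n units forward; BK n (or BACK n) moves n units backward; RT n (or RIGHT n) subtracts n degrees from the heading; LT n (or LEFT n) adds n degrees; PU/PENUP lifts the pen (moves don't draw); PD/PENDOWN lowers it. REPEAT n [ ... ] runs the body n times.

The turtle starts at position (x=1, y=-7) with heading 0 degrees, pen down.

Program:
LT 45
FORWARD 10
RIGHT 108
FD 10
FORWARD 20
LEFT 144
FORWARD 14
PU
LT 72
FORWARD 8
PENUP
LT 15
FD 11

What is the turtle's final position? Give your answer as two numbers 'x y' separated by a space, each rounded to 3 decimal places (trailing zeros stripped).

Executing turtle program step by step:
Start: pos=(1,-7), heading=0, pen down
LT 45: heading 0 -> 45
FD 10: (1,-7) -> (8.071,0.071) [heading=45, draw]
RT 108: heading 45 -> 297
FD 10: (8.071,0.071) -> (12.611,-8.839) [heading=297, draw]
FD 20: (12.611,-8.839) -> (21.691,-26.659) [heading=297, draw]
LT 144: heading 297 -> 81
FD 14: (21.691,-26.659) -> (23.881,-12.831) [heading=81, draw]
PU: pen up
LT 72: heading 81 -> 153
FD 8: (23.881,-12.831) -> (16.753,-9.2) [heading=153, move]
PU: pen up
LT 15: heading 153 -> 168
FD 11: (16.753,-9.2) -> (5.993,-6.913) [heading=168, move]
Final: pos=(5.993,-6.913), heading=168, 4 segment(s) drawn

Answer: 5.993 -6.913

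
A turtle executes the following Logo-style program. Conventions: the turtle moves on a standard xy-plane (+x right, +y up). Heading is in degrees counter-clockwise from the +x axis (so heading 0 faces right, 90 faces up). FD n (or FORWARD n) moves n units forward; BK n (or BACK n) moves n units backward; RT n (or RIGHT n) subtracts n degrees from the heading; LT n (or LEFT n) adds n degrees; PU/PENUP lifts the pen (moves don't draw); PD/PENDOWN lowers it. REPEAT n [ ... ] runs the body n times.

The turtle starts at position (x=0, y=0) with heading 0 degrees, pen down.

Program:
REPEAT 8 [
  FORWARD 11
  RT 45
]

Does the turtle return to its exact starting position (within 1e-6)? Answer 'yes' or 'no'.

Executing turtle program step by step:
Start: pos=(0,0), heading=0, pen down
REPEAT 8 [
  -- iteration 1/8 --
  FD 11: (0,0) -> (11,0) [heading=0, draw]
  RT 45: heading 0 -> 315
  -- iteration 2/8 --
  FD 11: (11,0) -> (18.778,-7.778) [heading=315, draw]
  RT 45: heading 315 -> 270
  -- iteration 3/8 --
  FD 11: (18.778,-7.778) -> (18.778,-18.778) [heading=270, draw]
  RT 45: heading 270 -> 225
  -- iteration 4/8 --
  FD 11: (18.778,-18.778) -> (11,-26.556) [heading=225, draw]
  RT 45: heading 225 -> 180
  -- iteration 5/8 --
  FD 11: (11,-26.556) -> (0,-26.556) [heading=180, draw]
  RT 45: heading 180 -> 135
  -- iteration 6/8 --
  FD 11: (0,-26.556) -> (-7.778,-18.778) [heading=135, draw]
  RT 45: heading 135 -> 90
  -- iteration 7/8 --
  FD 11: (-7.778,-18.778) -> (-7.778,-7.778) [heading=90, draw]
  RT 45: heading 90 -> 45
  -- iteration 8/8 --
  FD 11: (-7.778,-7.778) -> (0,0) [heading=45, draw]
  RT 45: heading 45 -> 0
]
Final: pos=(0,0), heading=0, 8 segment(s) drawn

Start position: (0, 0)
Final position: (0, 0)
Distance = 0; < 1e-6 -> CLOSED

Answer: yes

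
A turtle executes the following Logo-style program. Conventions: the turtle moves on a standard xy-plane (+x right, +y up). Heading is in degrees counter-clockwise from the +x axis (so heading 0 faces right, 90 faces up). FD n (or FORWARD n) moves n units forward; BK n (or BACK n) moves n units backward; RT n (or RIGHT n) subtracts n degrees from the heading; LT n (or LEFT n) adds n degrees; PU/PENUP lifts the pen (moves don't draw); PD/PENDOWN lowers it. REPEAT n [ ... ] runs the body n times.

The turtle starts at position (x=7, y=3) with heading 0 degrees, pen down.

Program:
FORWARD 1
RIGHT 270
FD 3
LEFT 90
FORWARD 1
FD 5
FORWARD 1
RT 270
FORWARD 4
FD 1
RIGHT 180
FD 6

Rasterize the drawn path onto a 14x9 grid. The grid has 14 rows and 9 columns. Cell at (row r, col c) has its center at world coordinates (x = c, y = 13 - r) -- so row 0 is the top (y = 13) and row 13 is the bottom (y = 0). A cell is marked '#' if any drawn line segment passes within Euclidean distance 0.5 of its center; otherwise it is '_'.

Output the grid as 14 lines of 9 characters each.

Segment 0: (7,3) -> (8,3)
Segment 1: (8,3) -> (8,6)
Segment 2: (8,6) -> (7,6)
Segment 3: (7,6) -> (2,6)
Segment 4: (2,6) -> (1,6)
Segment 5: (1,6) -> (1,2)
Segment 6: (1,2) -> (1,1)
Segment 7: (1,1) -> (1,7)

Answer: _________
_________
_________
_________
_________
_________
_#_______
_########
_#______#
_#______#
_#_____##
_#_______
_#_______
_________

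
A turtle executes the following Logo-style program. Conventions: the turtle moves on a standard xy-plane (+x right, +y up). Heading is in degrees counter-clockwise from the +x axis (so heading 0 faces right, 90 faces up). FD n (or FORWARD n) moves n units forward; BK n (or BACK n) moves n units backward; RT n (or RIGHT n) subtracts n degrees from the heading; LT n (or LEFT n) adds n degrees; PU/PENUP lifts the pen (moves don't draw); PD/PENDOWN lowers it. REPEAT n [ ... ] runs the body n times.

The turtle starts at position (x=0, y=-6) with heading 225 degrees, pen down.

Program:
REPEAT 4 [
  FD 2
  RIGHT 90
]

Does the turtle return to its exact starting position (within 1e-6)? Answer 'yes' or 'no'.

Answer: yes

Derivation:
Executing turtle program step by step:
Start: pos=(0,-6), heading=225, pen down
REPEAT 4 [
  -- iteration 1/4 --
  FD 2: (0,-6) -> (-1.414,-7.414) [heading=225, draw]
  RT 90: heading 225 -> 135
  -- iteration 2/4 --
  FD 2: (-1.414,-7.414) -> (-2.828,-6) [heading=135, draw]
  RT 90: heading 135 -> 45
  -- iteration 3/4 --
  FD 2: (-2.828,-6) -> (-1.414,-4.586) [heading=45, draw]
  RT 90: heading 45 -> 315
  -- iteration 4/4 --
  FD 2: (-1.414,-4.586) -> (0,-6) [heading=315, draw]
  RT 90: heading 315 -> 225
]
Final: pos=(0,-6), heading=225, 4 segment(s) drawn

Start position: (0, -6)
Final position: (0, -6)
Distance = 0; < 1e-6 -> CLOSED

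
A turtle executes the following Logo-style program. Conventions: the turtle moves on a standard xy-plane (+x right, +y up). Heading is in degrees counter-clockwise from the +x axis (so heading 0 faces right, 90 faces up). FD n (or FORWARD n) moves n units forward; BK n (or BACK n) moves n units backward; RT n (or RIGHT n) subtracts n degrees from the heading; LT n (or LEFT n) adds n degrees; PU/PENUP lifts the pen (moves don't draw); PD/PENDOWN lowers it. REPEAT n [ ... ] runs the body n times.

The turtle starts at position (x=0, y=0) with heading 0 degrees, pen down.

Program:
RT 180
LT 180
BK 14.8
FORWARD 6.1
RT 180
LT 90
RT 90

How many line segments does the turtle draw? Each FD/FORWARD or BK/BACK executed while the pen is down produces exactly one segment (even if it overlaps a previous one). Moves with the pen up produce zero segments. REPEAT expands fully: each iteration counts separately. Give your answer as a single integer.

Executing turtle program step by step:
Start: pos=(0,0), heading=0, pen down
RT 180: heading 0 -> 180
LT 180: heading 180 -> 0
BK 14.8: (0,0) -> (-14.8,0) [heading=0, draw]
FD 6.1: (-14.8,0) -> (-8.7,0) [heading=0, draw]
RT 180: heading 0 -> 180
LT 90: heading 180 -> 270
RT 90: heading 270 -> 180
Final: pos=(-8.7,0), heading=180, 2 segment(s) drawn
Segments drawn: 2

Answer: 2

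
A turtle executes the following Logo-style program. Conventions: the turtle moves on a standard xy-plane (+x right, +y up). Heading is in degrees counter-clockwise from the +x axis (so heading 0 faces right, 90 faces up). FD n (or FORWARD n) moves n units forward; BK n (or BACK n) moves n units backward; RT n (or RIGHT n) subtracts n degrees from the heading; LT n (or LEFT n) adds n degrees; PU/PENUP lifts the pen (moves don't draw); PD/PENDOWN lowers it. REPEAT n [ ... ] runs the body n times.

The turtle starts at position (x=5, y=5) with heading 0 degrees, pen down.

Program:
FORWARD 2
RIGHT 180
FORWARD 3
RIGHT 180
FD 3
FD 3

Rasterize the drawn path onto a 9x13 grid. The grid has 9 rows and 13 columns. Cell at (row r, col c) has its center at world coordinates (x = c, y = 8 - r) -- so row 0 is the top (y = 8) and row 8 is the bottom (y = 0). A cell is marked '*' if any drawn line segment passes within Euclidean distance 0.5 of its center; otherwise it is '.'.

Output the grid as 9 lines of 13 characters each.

Segment 0: (5,5) -> (7,5)
Segment 1: (7,5) -> (4,5)
Segment 2: (4,5) -> (7,5)
Segment 3: (7,5) -> (10,5)

Answer: .............
.............
.............
....*******..
.............
.............
.............
.............
.............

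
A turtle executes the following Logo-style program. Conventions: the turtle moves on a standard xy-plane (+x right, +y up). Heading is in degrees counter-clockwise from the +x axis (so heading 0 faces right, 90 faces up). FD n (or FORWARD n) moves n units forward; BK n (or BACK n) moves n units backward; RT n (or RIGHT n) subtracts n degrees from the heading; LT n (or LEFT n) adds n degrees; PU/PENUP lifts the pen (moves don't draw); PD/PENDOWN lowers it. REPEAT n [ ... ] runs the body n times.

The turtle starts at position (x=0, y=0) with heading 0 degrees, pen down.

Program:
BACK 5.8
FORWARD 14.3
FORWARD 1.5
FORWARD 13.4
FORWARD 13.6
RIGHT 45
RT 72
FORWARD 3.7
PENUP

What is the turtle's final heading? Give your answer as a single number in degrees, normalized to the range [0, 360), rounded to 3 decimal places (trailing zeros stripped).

Answer: 243

Derivation:
Executing turtle program step by step:
Start: pos=(0,0), heading=0, pen down
BK 5.8: (0,0) -> (-5.8,0) [heading=0, draw]
FD 14.3: (-5.8,0) -> (8.5,0) [heading=0, draw]
FD 1.5: (8.5,0) -> (10,0) [heading=0, draw]
FD 13.4: (10,0) -> (23.4,0) [heading=0, draw]
FD 13.6: (23.4,0) -> (37,0) [heading=0, draw]
RT 45: heading 0 -> 315
RT 72: heading 315 -> 243
FD 3.7: (37,0) -> (35.32,-3.297) [heading=243, draw]
PU: pen up
Final: pos=(35.32,-3.297), heading=243, 6 segment(s) drawn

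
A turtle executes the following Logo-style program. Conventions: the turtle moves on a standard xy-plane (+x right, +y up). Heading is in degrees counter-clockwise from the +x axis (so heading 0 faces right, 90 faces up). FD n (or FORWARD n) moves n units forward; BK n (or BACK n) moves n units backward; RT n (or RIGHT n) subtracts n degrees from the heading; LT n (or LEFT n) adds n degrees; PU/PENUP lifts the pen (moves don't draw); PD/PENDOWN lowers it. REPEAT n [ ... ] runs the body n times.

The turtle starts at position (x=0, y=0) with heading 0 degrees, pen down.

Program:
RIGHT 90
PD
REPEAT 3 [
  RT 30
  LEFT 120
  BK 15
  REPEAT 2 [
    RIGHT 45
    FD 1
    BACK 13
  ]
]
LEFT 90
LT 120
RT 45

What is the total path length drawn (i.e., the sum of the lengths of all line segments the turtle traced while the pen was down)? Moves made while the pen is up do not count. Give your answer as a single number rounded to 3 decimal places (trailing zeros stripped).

Answer: 129

Derivation:
Executing turtle program step by step:
Start: pos=(0,0), heading=0, pen down
RT 90: heading 0 -> 270
PD: pen down
REPEAT 3 [
  -- iteration 1/3 --
  RT 30: heading 270 -> 240
  LT 120: heading 240 -> 0
  BK 15: (0,0) -> (-15,0) [heading=0, draw]
  REPEAT 2 [
    -- iteration 1/2 --
    RT 45: heading 0 -> 315
    FD 1: (-15,0) -> (-14.293,-0.707) [heading=315, draw]
    BK 13: (-14.293,-0.707) -> (-23.485,8.485) [heading=315, draw]
    -- iteration 2/2 --
    RT 45: heading 315 -> 270
    FD 1: (-23.485,8.485) -> (-23.485,7.485) [heading=270, draw]
    BK 13: (-23.485,7.485) -> (-23.485,20.485) [heading=270, draw]
  ]
  -- iteration 2/3 --
  RT 30: heading 270 -> 240
  LT 120: heading 240 -> 0
  BK 15: (-23.485,20.485) -> (-38.485,20.485) [heading=0, draw]
  REPEAT 2 [
    -- iteration 1/2 --
    RT 45: heading 0 -> 315
    FD 1: (-38.485,20.485) -> (-37.778,19.778) [heading=315, draw]
    BK 13: (-37.778,19.778) -> (-46.971,28.971) [heading=315, draw]
    -- iteration 2/2 --
    RT 45: heading 315 -> 270
    FD 1: (-46.971,28.971) -> (-46.971,27.971) [heading=270, draw]
    BK 13: (-46.971,27.971) -> (-46.971,40.971) [heading=270, draw]
  ]
  -- iteration 3/3 --
  RT 30: heading 270 -> 240
  LT 120: heading 240 -> 0
  BK 15: (-46.971,40.971) -> (-61.971,40.971) [heading=0, draw]
  REPEAT 2 [
    -- iteration 1/2 --
    RT 45: heading 0 -> 315
    FD 1: (-61.971,40.971) -> (-61.263,40.263) [heading=315, draw]
    BK 13: (-61.263,40.263) -> (-70.456,49.456) [heading=315, draw]
    -- iteration 2/2 --
    RT 45: heading 315 -> 270
    FD 1: (-70.456,49.456) -> (-70.456,48.456) [heading=270, draw]
    BK 13: (-70.456,48.456) -> (-70.456,61.456) [heading=270, draw]
  ]
]
LT 90: heading 270 -> 0
LT 120: heading 0 -> 120
RT 45: heading 120 -> 75
Final: pos=(-70.456,61.456), heading=75, 15 segment(s) drawn

Segment lengths:
  seg 1: (0,0) -> (-15,0), length = 15
  seg 2: (-15,0) -> (-14.293,-0.707), length = 1
  seg 3: (-14.293,-0.707) -> (-23.485,8.485), length = 13
  seg 4: (-23.485,8.485) -> (-23.485,7.485), length = 1
  seg 5: (-23.485,7.485) -> (-23.485,20.485), length = 13
  seg 6: (-23.485,20.485) -> (-38.485,20.485), length = 15
  seg 7: (-38.485,20.485) -> (-37.778,19.778), length = 1
  seg 8: (-37.778,19.778) -> (-46.971,28.971), length = 13
  seg 9: (-46.971,28.971) -> (-46.971,27.971), length = 1
  seg 10: (-46.971,27.971) -> (-46.971,40.971), length = 13
  seg 11: (-46.971,40.971) -> (-61.971,40.971), length = 15
  seg 12: (-61.971,40.971) -> (-61.263,40.263), length = 1
  seg 13: (-61.263,40.263) -> (-70.456,49.456), length = 13
  seg 14: (-70.456,49.456) -> (-70.456,48.456), length = 1
  seg 15: (-70.456,48.456) -> (-70.456,61.456), length = 13
Total = 129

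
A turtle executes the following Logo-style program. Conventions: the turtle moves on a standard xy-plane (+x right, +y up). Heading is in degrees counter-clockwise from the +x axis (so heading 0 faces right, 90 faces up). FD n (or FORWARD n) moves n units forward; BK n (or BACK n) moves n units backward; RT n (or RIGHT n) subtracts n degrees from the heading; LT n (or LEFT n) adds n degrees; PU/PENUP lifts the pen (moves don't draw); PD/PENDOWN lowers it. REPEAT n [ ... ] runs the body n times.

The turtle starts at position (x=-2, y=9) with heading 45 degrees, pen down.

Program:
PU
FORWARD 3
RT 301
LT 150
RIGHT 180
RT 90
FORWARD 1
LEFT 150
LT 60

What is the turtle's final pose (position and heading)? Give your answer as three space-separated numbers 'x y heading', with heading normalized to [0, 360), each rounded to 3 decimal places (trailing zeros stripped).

Executing turtle program step by step:
Start: pos=(-2,9), heading=45, pen down
PU: pen up
FD 3: (-2,9) -> (0.121,11.121) [heading=45, move]
RT 301: heading 45 -> 104
LT 150: heading 104 -> 254
RT 180: heading 254 -> 74
RT 90: heading 74 -> 344
FD 1: (0.121,11.121) -> (1.083,10.846) [heading=344, move]
LT 150: heading 344 -> 134
LT 60: heading 134 -> 194
Final: pos=(1.083,10.846), heading=194, 0 segment(s) drawn

Answer: 1.083 10.846 194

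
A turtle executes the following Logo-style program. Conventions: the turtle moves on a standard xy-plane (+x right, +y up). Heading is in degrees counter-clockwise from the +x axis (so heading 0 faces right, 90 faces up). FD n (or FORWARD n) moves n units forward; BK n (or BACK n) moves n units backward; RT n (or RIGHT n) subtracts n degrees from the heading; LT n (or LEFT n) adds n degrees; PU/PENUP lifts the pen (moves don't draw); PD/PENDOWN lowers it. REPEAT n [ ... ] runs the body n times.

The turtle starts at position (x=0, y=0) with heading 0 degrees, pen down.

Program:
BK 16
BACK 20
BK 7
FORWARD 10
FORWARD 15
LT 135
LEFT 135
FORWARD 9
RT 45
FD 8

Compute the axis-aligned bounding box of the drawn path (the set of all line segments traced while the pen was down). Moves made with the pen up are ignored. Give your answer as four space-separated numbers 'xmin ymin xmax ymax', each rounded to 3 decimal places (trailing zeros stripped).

Executing turtle program step by step:
Start: pos=(0,0), heading=0, pen down
BK 16: (0,0) -> (-16,0) [heading=0, draw]
BK 20: (-16,0) -> (-36,0) [heading=0, draw]
BK 7: (-36,0) -> (-43,0) [heading=0, draw]
FD 10: (-43,0) -> (-33,0) [heading=0, draw]
FD 15: (-33,0) -> (-18,0) [heading=0, draw]
LT 135: heading 0 -> 135
LT 135: heading 135 -> 270
FD 9: (-18,0) -> (-18,-9) [heading=270, draw]
RT 45: heading 270 -> 225
FD 8: (-18,-9) -> (-23.657,-14.657) [heading=225, draw]
Final: pos=(-23.657,-14.657), heading=225, 7 segment(s) drawn

Segment endpoints: x in {-43, -36, -33, -23.657, -18, -16, 0}, y in {-14.657, -9, 0}
xmin=-43, ymin=-14.657, xmax=0, ymax=0

Answer: -43 -14.657 0 0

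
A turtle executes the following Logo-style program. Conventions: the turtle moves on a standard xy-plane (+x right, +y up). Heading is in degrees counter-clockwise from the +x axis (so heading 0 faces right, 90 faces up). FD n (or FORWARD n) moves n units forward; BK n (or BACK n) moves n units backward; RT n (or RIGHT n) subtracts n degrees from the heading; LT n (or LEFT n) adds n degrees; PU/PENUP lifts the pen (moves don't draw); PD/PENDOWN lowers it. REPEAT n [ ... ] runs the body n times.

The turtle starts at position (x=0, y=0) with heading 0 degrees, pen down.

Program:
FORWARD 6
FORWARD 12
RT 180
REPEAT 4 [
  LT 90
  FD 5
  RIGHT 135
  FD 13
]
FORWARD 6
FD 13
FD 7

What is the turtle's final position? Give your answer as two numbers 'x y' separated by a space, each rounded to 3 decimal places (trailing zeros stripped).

Executing turtle program step by step:
Start: pos=(0,0), heading=0, pen down
FD 6: (0,0) -> (6,0) [heading=0, draw]
FD 12: (6,0) -> (18,0) [heading=0, draw]
RT 180: heading 0 -> 180
REPEAT 4 [
  -- iteration 1/4 --
  LT 90: heading 180 -> 270
  FD 5: (18,0) -> (18,-5) [heading=270, draw]
  RT 135: heading 270 -> 135
  FD 13: (18,-5) -> (8.808,4.192) [heading=135, draw]
  -- iteration 2/4 --
  LT 90: heading 135 -> 225
  FD 5: (8.808,4.192) -> (5.272,0.657) [heading=225, draw]
  RT 135: heading 225 -> 90
  FD 13: (5.272,0.657) -> (5.272,13.657) [heading=90, draw]
  -- iteration 3/4 --
  LT 90: heading 90 -> 180
  FD 5: (5.272,13.657) -> (0.272,13.657) [heading=180, draw]
  RT 135: heading 180 -> 45
  FD 13: (0.272,13.657) -> (9.464,22.849) [heading=45, draw]
  -- iteration 4/4 --
  LT 90: heading 45 -> 135
  FD 5: (9.464,22.849) -> (5.929,26.385) [heading=135, draw]
  RT 135: heading 135 -> 0
  FD 13: (5.929,26.385) -> (18.929,26.385) [heading=0, draw]
]
FD 6: (18.929,26.385) -> (24.929,26.385) [heading=0, draw]
FD 13: (24.929,26.385) -> (37.929,26.385) [heading=0, draw]
FD 7: (37.929,26.385) -> (44.929,26.385) [heading=0, draw]
Final: pos=(44.929,26.385), heading=0, 13 segment(s) drawn

Answer: 44.929 26.385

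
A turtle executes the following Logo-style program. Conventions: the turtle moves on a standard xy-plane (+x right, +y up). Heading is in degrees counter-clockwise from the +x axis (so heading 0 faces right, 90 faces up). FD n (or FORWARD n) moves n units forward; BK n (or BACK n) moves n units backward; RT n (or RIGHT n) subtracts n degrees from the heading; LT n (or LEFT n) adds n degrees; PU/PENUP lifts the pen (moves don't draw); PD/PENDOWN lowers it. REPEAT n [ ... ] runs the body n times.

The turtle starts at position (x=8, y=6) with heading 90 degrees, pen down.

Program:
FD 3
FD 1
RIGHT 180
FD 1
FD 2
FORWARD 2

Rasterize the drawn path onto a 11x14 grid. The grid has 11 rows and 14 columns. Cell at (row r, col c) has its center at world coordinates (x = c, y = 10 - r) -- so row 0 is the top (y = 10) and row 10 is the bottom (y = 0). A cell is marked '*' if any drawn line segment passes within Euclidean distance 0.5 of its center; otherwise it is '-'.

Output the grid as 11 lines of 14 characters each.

Segment 0: (8,6) -> (8,9)
Segment 1: (8,9) -> (8,10)
Segment 2: (8,10) -> (8,9)
Segment 3: (8,9) -> (8,7)
Segment 4: (8,7) -> (8,5)

Answer: --------*-----
--------*-----
--------*-----
--------*-----
--------*-----
--------*-----
--------------
--------------
--------------
--------------
--------------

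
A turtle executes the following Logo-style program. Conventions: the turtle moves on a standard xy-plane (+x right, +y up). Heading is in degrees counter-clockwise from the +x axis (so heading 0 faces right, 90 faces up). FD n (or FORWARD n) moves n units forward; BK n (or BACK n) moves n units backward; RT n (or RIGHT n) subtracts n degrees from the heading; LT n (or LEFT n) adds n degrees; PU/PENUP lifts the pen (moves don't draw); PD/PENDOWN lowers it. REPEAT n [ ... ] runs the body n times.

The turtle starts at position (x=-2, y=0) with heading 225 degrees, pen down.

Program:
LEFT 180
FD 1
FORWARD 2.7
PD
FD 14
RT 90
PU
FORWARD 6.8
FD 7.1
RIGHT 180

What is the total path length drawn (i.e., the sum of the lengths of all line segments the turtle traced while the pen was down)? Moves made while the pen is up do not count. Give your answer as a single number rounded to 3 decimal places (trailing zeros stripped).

Answer: 17.7

Derivation:
Executing turtle program step by step:
Start: pos=(-2,0), heading=225, pen down
LT 180: heading 225 -> 45
FD 1: (-2,0) -> (-1.293,0.707) [heading=45, draw]
FD 2.7: (-1.293,0.707) -> (0.616,2.616) [heading=45, draw]
PD: pen down
FD 14: (0.616,2.616) -> (10.516,12.516) [heading=45, draw]
RT 90: heading 45 -> 315
PU: pen up
FD 6.8: (10.516,12.516) -> (15.324,7.707) [heading=315, move]
FD 7.1: (15.324,7.707) -> (20.345,2.687) [heading=315, move]
RT 180: heading 315 -> 135
Final: pos=(20.345,2.687), heading=135, 3 segment(s) drawn

Segment lengths:
  seg 1: (-2,0) -> (-1.293,0.707), length = 1
  seg 2: (-1.293,0.707) -> (0.616,2.616), length = 2.7
  seg 3: (0.616,2.616) -> (10.516,12.516), length = 14
Total = 17.7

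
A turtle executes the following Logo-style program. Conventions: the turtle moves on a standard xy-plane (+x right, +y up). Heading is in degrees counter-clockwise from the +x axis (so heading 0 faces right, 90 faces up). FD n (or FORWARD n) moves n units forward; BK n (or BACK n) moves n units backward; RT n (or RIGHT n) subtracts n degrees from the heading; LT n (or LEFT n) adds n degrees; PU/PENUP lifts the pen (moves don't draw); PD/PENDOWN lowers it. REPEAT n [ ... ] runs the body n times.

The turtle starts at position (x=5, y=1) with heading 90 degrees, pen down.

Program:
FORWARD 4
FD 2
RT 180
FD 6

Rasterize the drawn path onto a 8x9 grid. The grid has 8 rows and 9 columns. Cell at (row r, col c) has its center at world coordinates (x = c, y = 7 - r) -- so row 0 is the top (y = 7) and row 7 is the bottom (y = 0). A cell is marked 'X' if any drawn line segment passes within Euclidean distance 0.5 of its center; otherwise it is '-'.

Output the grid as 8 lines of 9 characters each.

Segment 0: (5,1) -> (5,5)
Segment 1: (5,5) -> (5,7)
Segment 2: (5,7) -> (5,1)

Answer: -----X---
-----X---
-----X---
-----X---
-----X---
-----X---
-----X---
---------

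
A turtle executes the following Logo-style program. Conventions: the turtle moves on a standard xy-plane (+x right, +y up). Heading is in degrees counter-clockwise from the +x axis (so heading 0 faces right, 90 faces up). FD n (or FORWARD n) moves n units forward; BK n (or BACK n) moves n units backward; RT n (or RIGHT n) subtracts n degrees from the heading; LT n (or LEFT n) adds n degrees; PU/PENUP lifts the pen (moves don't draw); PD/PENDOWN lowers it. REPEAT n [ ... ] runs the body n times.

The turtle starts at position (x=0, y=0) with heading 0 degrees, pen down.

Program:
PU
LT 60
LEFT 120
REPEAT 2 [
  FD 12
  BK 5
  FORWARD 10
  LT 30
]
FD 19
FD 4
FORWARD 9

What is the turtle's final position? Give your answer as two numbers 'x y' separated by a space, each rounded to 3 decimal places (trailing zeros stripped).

Answer: -47.722 -36.213

Derivation:
Executing turtle program step by step:
Start: pos=(0,0), heading=0, pen down
PU: pen up
LT 60: heading 0 -> 60
LT 120: heading 60 -> 180
REPEAT 2 [
  -- iteration 1/2 --
  FD 12: (0,0) -> (-12,0) [heading=180, move]
  BK 5: (-12,0) -> (-7,0) [heading=180, move]
  FD 10: (-7,0) -> (-17,0) [heading=180, move]
  LT 30: heading 180 -> 210
  -- iteration 2/2 --
  FD 12: (-17,0) -> (-27.392,-6) [heading=210, move]
  BK 5: (-27.392,-6) -> (-23.062,-3.5) [heading=210, move]
  FD 10: (-23.062,-3.5) -> (-31.722,-8.5) [heading=210, move]
  LT 30: heading 210 -> 240
]
FD 19: (-31.722,-8.5) -> (-41.222,-24.954) [heading=240, move]
FD 4: (-41.222,-24.954) -> (-43.222,-28.419) [heading=240, move]
FD 9: (-43.222,-28.419) -> (-47.722,-36.213) [heading=240, move]
Final: pos=(-47.722,-36.213), heading=240, 0 segment(s) drawn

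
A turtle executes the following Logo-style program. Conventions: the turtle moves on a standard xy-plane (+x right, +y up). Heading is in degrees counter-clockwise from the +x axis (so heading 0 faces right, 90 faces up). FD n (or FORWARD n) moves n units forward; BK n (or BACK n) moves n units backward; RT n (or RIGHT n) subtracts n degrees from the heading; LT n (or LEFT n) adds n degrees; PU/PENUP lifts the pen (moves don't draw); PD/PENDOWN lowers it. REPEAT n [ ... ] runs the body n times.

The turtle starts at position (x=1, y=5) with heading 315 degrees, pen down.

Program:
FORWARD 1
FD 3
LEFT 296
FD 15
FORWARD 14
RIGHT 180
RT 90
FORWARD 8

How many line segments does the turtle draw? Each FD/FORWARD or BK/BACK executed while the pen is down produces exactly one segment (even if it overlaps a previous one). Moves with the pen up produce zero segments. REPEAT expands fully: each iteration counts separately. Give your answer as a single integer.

Executing turtle program step by step:
Start: pos=(1,5), heading=315, pen down
FD 1: (1,5) -> (1.707,4.293) [heading=315, draw]
FD 3: (1.707,4.293) -> (3.828,2.172) [heading=315, draw]
LT 296: heading 315 -> 251
FD 15: (3.828,2.172) -> (-1.055,-12.011) [heading=251, draw]
FD 14: (-1.055,-12.011) -> (-5.613,-25.248) [heading=251, draw]
RT 180: heading 251 -> 71
RT 90: heading 71 -> 341
FD 8: (-5.613,-25.248) -> (1.951,-27.853) [heading=341, draw]
Final: pos=(1.951,-27.853), heading=341, 5 segment(s) drawn
Segments drawn: 5

Answer: 5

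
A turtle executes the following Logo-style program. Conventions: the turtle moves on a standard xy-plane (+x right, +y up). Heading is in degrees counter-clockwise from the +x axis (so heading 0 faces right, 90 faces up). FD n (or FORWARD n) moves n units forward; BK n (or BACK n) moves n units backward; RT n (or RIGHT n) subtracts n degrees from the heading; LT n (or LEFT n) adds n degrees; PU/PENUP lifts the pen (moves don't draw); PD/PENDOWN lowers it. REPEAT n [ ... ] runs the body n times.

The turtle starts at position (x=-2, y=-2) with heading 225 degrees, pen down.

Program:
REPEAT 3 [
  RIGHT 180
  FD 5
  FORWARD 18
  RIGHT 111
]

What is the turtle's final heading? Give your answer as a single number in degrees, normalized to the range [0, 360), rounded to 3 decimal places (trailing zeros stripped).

Executing turtle program step by step:
Start: pos=(-2,-2), heading=225, pen down
REPEAT 3 [
  -- iteration 1/3 --
  RT 180: heading 225 -> 45
  FD 5: (-2,-2) -> (1.536,1.536) [heading=45, draw]
  FD 18: (1.536,1.536) -> (14.263,14.263) [heading=45, draw]
  RT 111: heading 45 -> 294
  -- iteration 2/3 --
  RT 180: heading 294 -> 114
  FD 5: (14.263,14.263) -> (12.23,18.831) [heading=114, draw]
  FD 18: (12.23,18.831) -> (4.909,35.275) [heading=114, draw]
  RT 111: heading 114 -> 3
  -- iteration 3/3 --
  RT 180: heading 3 -> 183
  FD 5: (4.909,35.275) -> (-0.085,35.013) [heading=183, draw]
  FD 18: (-0.085,35.013) -> (-18.06,34.071) [heading=183, draw]
  RT 111: heading 183 -> 72
]
Final: pos=(-18.06,34.071), heading=72, 6 segment(s) drawn

Answer: 72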